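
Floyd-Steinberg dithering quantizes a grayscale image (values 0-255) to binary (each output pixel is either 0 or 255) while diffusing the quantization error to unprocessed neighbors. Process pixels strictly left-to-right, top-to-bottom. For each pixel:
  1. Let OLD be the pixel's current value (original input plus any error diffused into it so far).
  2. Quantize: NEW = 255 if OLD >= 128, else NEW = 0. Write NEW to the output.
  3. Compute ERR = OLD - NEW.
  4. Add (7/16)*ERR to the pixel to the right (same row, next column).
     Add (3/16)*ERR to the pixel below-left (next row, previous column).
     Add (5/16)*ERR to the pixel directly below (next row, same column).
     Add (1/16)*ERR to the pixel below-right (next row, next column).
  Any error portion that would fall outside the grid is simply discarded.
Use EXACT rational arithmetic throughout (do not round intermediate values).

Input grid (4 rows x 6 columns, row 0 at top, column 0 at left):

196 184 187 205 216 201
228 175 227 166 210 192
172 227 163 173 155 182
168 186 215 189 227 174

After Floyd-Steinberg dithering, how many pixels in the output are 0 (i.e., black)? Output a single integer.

Answer: 5

Derivation:
(0,0): OLD=196 → NEW=255, ERR=-59
(0,1): OLD=2531/16 → NEW=255, ERR=-1549/16
(0,2): OLD=37029/256 → NEW=255, ERR=-28251/256
(0,3): OLD=641923/4096 → NEW=255, ERR=-402557/4096
(0,4): OLD=11337877/65536 → NEW=255, ERR=-5373803/65536
(0,5): OLD=173147155/1048576 → NEW=255, ERR=-94239725/1048576
(1,0): OLD=49001/256 → NEW=255, ERR=-16279/256
(1,1): OLD=189535/2048 → NEW=0, ERR=189535/2048
(1,2): OLD=13665867/65536 → NEW=255, ERR=-3045813/65536
(1,3): OLD=24296175/262144 → NEW=0, ERR=24296175/262144
(1,4): OLD=3387830253/16777216 → NEW=255, ERR=-890359827/16777216
(1,5): OLD=36392217195/268435456 → NEW=255, ERR=-32058824085/268435456
(2,0): OLD=5553541/32768 → NEW=255, ERR=-2802299/32768
(2,1): OLD=215815303/1048576 → NEW=255, ERR=-51571577/1048576
(2,2): OLD=2518616149/16777216 → NEW=255, ERR=-1759573931/16777216
(2,3): OLD=19223142381/134217728 → NEW=255, ERR=-15002378259/134217728
(2,4): OLD=313160660039/4294967296 → NEW=0, ERR=313160660039/4294967296
(2,5): OLD=11906431343713/68719476736 → NEW=255, ERR=-5617035223967/68719476736
(3,0): OLD=2215489717/16777216 → NEW=255, ERR=-2062700363/16777216
(3,1): OLD=12325433617/134217728 → NEW=0, ERR=12325433617/134217728
(3,2): OLD=212997882883/1073741824 → NEW=255, ERR=-60806282237/1073741824
(3,3): OLD=9374055732809/68719476736 → NEW=255, ERR=-8149410834871/68719476736
(3,4): OLD=96531896561833/549755813888 → NEW=255, ERR=-43655835979607/549755813888
(3,5): OLD=1040332489533255/8796093022208 → NEW=0, ERR=1040332489533255/8796093022208
Output grid:
  Row 0: ######  (0 black, running=0)
  Row 1: #.#.##  (2 black, running=2)
  Row 2: ####.#  (1 black, running=3)
  Row 3: #.###.  (2 black, running=5)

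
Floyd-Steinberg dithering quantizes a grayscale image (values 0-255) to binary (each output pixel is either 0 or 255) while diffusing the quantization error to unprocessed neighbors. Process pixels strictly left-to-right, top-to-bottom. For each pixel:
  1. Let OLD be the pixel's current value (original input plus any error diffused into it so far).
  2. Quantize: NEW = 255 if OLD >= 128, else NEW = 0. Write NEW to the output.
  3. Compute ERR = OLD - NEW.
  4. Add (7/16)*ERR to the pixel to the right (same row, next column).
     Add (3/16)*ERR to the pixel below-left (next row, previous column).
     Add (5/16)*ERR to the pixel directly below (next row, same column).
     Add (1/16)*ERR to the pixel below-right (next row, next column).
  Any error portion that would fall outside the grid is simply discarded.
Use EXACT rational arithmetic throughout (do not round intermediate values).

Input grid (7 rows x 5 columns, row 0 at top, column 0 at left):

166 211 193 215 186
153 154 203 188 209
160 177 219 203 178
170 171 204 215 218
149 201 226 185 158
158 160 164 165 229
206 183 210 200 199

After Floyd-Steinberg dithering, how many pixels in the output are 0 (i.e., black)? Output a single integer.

Answer: 8

Derivation:
(0,0): OLD=166 → NEW=255, ERR=-89
(0,1): OLD=2753/16 → NEW=255, ERR=-1327/16
(0,2): OLD=40119/256 → NEW=255, ERR=-25161/256
(0,3): OLD=704513/4096 → NEW=255, ERR=-339967/4096
(0,4): OLD=9809927/65536 → NEW=255, ERR=-6901753/65536
(1,0): OLD=28067/256 → NEW=0, ERR=28067/256
(1,1): OLD=311413/2048 → NEW=255, ERR=-210827/2048
(1,2): OLD=6979737/65536 → NEW=0, ERR=6979737/65536
(1,3): OLD=47911653/262144 → NEW=255, ERR=-18935067/262144
(1,4): OLD=584271119/4194304 → NEW=255, ERR=-485276401/4194304
(2,0): OLD=5733079/32768 → NEW=255, ERR=-2622761/32768
(2,1): OLD=143271341/1048576 → NEW=255, ERR=-124115539/1048576
(2,2): OLD=3028616263/16777216 → NEW=255, ERR=-1249573817/16777216
(2,3): OLD=35649655269/268435456 → NEW=255, ERR=-32801386011/268435456
(2,4): OLD=360216519683/4294967296 → NEW=0, ERR=360216519683/4294967296
(3,0): OLD=2060138343/16777216 → NEW=0, ERR=2060138343/16777216
(3,1): OLD=22651306587/134217728 → NEW=255, ERR=-11574214053/134217728
(3,2): OLD=483990690265/4294967296 → NEW=0, ERR=483990690265/4294967296
(3,3): OLD=2037408763889/8589934592 → NEW=255, ERR=-153024557071/8589934592
(3,4): OLD=31443040801877/137438953472 → NEW=255, ERR=-3603892333483/137438953472
(4,0): OLD=367657955113/2147483648 → NEW=255, ERR=-179950375127/2147483648
(4,1): OLD=11420802810281/68719476736 → NEW=255, ERR=-6102663757399/68719476736
(4,2): OLD=234891649831943/1099511627776 → NEW=255, ERR=-45483815250937/1099511627776
(4,3): OLD=2875640195639209/17592186044416 → NEW=255, ERR=-1610367245686871/17592186044416
(4,4): OLD=30580590214165023/281474976710656 → NEW=0, ERR=30580590214165023/281474976710656
(5,0): OLD=126622785896091/1099511627776 → NEW=0, ERR=126622785896091/1099511627776
(5,1): OLD=1492155064984721/8796093022208 → NEW=255, ERR=-750848655678319/8796093022208
(5,2): OLD=25617926122021401/281474976710656 → NEW=0, ERR=25617926122021401/281474976710656
(5,3): OLD=218421988913396791/1125899906842624 → NEW=255, ERR=-68682487331472329/1125899906842624
(5,4): OLD=4153068147910408749/18014398509481984 → NEW=255, ERR=-440603472007497171/18014398509481984
(6,0): OLD=31804288070006251/140737488355328 → NEW=255, ERR=-4083771460602389/140737488355328
(6,1): OLD=756119358007299781/4503599627370496 → NEW=255, ERR=-392298546972176699/4503599627370496
(6,2): OLD=13226814649236374471/72057594037927936 → NEW=255, ERR=-5147871830435249209/72057594037927936
(6,3): OLD=173841749585399018061/1152921504606846976 → NEW=255, ERR=-120153234089346960819/1152921504606846976
(6,4): OLD=2618505453972945286235/18446744073709551616 → NEW=255, ERR=-2085414284822990375845/18446744073709551616
Output grid:
  Row 0: #####  (0 black, running=0)
  Row 1: .#.##  (2 black, running=2)
  Row 2: ####.  (1 black, running=3)
  Row 3: .#.##  (2 black, running=5)
  Row 4: ####.  (1 black, running=6)
  Row 5: .#.##  (2 black, running=8)
  Row 6: #####  (0 black, running=8)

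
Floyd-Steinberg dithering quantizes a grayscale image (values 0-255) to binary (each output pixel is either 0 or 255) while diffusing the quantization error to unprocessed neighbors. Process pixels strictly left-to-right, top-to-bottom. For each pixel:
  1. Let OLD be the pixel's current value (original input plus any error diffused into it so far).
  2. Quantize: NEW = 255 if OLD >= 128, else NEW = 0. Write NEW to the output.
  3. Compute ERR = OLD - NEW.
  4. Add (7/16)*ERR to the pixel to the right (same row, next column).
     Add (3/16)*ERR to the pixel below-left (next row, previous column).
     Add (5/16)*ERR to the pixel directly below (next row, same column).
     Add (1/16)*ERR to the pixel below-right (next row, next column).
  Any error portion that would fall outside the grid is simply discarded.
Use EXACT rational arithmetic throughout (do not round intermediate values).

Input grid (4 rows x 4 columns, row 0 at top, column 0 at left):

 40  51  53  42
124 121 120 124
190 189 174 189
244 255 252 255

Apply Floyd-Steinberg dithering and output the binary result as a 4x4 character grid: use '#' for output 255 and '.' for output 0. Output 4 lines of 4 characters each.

(0,0): OLD=40 → NEW=0, ERR=40
(0,1): OLD=137/2 → NEW=0, ERR=137/2
(0,2): OLD=2655/32 → NEW=0, ERR=2655/32
(0,3): OLD=40089/512 → NEW=0, ERR=40089/512
(1,0): OLD=4779/32 → NEW=255, ERR=-3381/32
(1,1): OLD=29245/256 → NEW=0, ERR=29245/256
(1,2): OLD=1760209/8192 → NEW=255, ERR=-328751/8192
(1,3): OLD=17838471/131072 → NEW=255, ERR=-15584889/131072
(2,0): OLD=730735/4096 → NEW=255, ERR=-313745/4096
(2,1): OLD=23207589/131072 → NEW=255, ERR=-10215771/131072
(2,2): OLD=29414093/262144 → NEW=0, ERR=29414093/262144
(2,3): OLD=832253185/4194304 → NEW=255, ERR=-237294335/4194304
(3,0): OLD=430858575/2097152 → NEW=255, ERR=-103915185/2097152
(3,1): OLD=7557012977/33554432 → NEW=255, ERR=-999367183/33554432
(3,2): OLD=138810617647/536870912 → NEW=255, ERR=1908535087/536870912
(3,3): OLD=2112164754633/8589934592 → NEW=255, ERR=-78268566327/8589934592
Row 0: ....
Row 1: #.##
Row 2: ##.#
Row 3: ####

Answer: ....
#.##
##.#
####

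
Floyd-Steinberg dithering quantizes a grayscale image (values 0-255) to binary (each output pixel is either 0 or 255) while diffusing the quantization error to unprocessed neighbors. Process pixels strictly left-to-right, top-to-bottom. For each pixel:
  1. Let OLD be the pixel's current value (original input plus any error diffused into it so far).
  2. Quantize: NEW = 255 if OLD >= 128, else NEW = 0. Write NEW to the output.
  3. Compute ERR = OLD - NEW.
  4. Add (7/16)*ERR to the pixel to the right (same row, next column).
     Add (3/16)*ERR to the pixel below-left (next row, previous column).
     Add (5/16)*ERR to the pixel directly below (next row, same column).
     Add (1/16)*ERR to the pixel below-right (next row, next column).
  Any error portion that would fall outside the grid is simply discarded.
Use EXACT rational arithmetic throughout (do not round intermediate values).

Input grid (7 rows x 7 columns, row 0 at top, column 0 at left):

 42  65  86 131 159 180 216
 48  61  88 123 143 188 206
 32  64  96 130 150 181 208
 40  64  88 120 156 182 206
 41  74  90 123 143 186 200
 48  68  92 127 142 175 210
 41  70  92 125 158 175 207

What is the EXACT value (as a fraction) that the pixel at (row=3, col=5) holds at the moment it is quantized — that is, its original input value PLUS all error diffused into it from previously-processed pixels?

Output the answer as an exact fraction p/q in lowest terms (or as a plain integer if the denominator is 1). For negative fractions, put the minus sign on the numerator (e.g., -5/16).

(0,0): OLD=42 → NEW=0, ERR=42
(0,1): OLD=667/8 → NEW=0, ERR=667/8
(0,2): OLD=15677/128 → NEW=0, ERR=15677/128
(0,3): OLD=378027/2048 → NEW=255, ERR=-144213/2048
(0,4): OLD=4200621/32768 → NEW=255, ERR=-4155219/32768
(0,5): OLD=65285307/524288 → NEW=0, ERR=65285307/524288
(0,6): OLD=2268936477/8388608 → NEW=255, ERR=129841437/8388608
(1,0): OLD=9825/128 → NEW=0, ERR=9825/128
(1,1): OLD=149735/1024 → NEW=255, ERR=-111385/1024
(1,2): OLD=2316467/32768 → NEW=0, ERR=2316467/32768
(1,3): OLD=15178327/131072 → NEW=0, ERR=15178327/131072
(1,4): OLD=1451083973/8388608 → NEW=255, ERR=-688011067/8388608
(1,5): OLD=12482734101/67108864 → NEW=255, ERR=-4630026219/67108864
(1,6): OLD=202330808987/1073741824 → NEW=255, ERR=-71473356133/1073741824
(2,0): OLD=583133/16384 → NEW=0, ERR=583133/16384
(2,1): OLD=33361295/524288 → NEW=0, ERR=33361295/524288
(2,2): OLD=1349263597/8388608 → NEW=255, ERR=-789831443/8388608
(2,3): OLD=7652765765/67108864 → NEW=0, ERR=7652765765/67108864
(2,4): OLD=90495708021/536870912 → NEW=255, ERR=-46406374539/536870912
(2,5): OLD=1786979496263/17179869184 → NEW=0, ERR=1786979496263/17179869184
(2,6): OLD=62780305915489/274877906944 → NEW=255, ERR=-7313560355231/274877906944
(3,0): OLD=528929485/8388608 → NEW=0, ERR=528929485/8388608
(3,1): OLD=6445207177/67108864 → NEW=0, ERR=6445207177/67108864
(3,2): OLD=67620508043/536870912 → NEW=0, ERR=67620508043/536870912
(3,3): OLD=405119500493/2147483648 → NEW=255, ERR=-142488829747/2147483648
(3,4): OLD=34796605615821/274877906944 → NEW=0, ERR=34796605615821/274877906944
(3,5): OLD=570639159601527/2199023255552 → NEW=255, ERR=9888229435767/2199023255552
Target (3,5): original=182, with diffused error = 570639159601527/2199023255552

Answer: 570639159601527/2199023255552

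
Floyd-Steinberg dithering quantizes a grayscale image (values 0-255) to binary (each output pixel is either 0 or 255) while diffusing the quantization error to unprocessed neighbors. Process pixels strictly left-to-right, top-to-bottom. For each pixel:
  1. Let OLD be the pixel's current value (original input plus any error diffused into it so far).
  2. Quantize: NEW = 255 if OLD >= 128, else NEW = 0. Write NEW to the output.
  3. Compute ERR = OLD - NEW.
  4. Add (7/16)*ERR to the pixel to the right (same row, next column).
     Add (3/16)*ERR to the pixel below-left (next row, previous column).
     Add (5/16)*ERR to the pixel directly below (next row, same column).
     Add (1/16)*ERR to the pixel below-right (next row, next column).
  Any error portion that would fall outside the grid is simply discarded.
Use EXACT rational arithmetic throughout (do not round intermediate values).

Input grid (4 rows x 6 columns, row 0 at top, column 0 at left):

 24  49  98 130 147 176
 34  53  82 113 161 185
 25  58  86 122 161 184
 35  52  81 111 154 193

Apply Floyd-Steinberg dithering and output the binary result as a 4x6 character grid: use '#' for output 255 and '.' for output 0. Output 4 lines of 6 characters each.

Answer: ...#.#
..#.##
...#.#
.#.###

Derivation:
(0,0): OLD=24 → NEW=0, ERR=24
(0,1): OLD=119/2 → NEW=0, ERR=119/2
(0,2): OLD=3969/32 → NEW=0, ERR=3969/32
(0,3): OLD=94343/512 → NEW=255, ERR=-36217/512
(0,4): OLD=950705/8192 → NEW=0, ERR=950705/8192
(0,5): OLD=29723607/131072 → NEW=255, ERR=-3699753/131072
(1,0): OLD=1685/32 → NEW=0, ERR=1685/32
(1,1): OLD=30563/256 → NEW=0, ERR=30563/256
(1,2): OLD=1338959/8192 → NEW=255, ERR=-750001/8192
(1,3): OLD=2632987/32768 → NEW=0, ERR=2632987/32768
(1,4): OLD=467050697/2097152 → NEW=255, ERR=-67723063/2097152
(1,5): OLD=5680908719/33554432 → NEW=255, ERR=-2875471441/33554432
(2,0): OLD=261489/4096 → NEW=0, ERR=261489/4096
(2,1): OLD=14334459/131072 → NEW=0, ERR=14334459/131072
(2,2): OLD=267940305/2097152 → NEW=0, ERR=267940305/2097152
(2,3): OLD=3208304617/16777216 → NEW=255, ERR=-1069885463/16777216
(2,4): OLD=60109739675/536870912 → NEW=0, ERR=60109739675/536870912
(2,5): OLD=1753941323245/8589934592 → NEW=255, ERR=-436491997715/8589934592
(3,0): OLD=158241937/2097152 → NEW=0, ERR=158241937/2097152
(3,1): OLD=2468492013/16777216 → NEW=255, ERR=-1809698067/16777216
(3,2): OLD=9209076015/134217728 → NEW=0, ERR=9209076015/134217728
(3,3): OLD=1289077131157/8589934592 → NEW=255, ERR=-901356189803/8589934592
(3,4): OLD=8903813664933/68719476736 → NEW=255, ERR=-8619652902747/68719476736
(3,5): OLD=142102540611339/1099511627776 → NEW=255, ERR=-138272924471541/1099511627776
Row 0: ...#.#
Row 1: ..#.##
Row 2: ...#.#
Row 3: .#.###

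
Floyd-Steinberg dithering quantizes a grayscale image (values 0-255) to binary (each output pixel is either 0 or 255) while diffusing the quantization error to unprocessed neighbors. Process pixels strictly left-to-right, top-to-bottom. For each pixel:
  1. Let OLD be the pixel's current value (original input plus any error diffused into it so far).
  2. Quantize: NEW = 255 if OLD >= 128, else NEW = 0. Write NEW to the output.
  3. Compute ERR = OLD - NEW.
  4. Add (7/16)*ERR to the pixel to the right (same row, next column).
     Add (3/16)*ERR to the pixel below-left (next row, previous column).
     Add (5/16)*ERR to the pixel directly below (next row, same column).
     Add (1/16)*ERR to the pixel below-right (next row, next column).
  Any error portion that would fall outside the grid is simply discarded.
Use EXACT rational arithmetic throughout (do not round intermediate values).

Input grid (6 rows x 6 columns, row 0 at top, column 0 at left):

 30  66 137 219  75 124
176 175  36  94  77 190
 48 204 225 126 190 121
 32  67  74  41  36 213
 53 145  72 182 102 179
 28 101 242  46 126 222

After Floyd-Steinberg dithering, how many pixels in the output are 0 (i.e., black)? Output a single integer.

(0,0): OLD=30 → NEW=0, ERR=30
(0,1): OLD=633/8 → NEW=0, ERR=633/8
(0,2): OLD=21967/128 → NEW=255, ERR=-10673/128
(0,3): OLD=373801/2048 → NEW=255, ERR=-148439/2048
(0,4): OLD=1418527/32768 → NEW=0, ERR=1418527/32768
(0,5): OLD=74941401/524288 → NEW=255, ERR=-58752039/524288
(1,0): OLD=25627/128 → NEW=255, ERR=-7013/128
(1,1): OLD=165885/1024 → NEW=255, ERR=-95235/1024
(1,2): OLD=-1290751/32768 → NEW=0, ERR=-1290751/32768
(1,3): OLD=7473997/131072 → NEW=0, ERR=7473997/131072
(1,4): OLD=754420391/8388608 → NEW=0, ERR=754420391/8388608
(1,5): OLD=26445290849/134217728 → NEW=255, ERR=-7780229791/134217728
(2,0): OLD=220207/16384 → NEW=0, ERR=220207/16384
(2,1): OLD=89132469/524288 → NEW=255, ERR=-44560971/524288
(2,2): OLD=1513177567/8388608 → NEW=255, ERR=-625917473/8388608
(2,3): OLD=8427259687/67108864 → NEW=0, ERR=8427259687/67108864
(2,4): OLD=570669843573/2147483648 → NEW=255, ERR=23061513333/2147483648
(2,5): OLD=3889672172675/34359738368 → NEW=0, ERR=3889672172675/34359738368
(3,0): OLD=169985663/8388608 → NEW=0, ERR=169985663/8388608
(3,1): OLD=2426301651/67108864 → NEW=0, ERR=2426301651/67108864
(3,2): OLD=45491141193/536870912 → NEW=0, ERR=45491141193/536870912
(3,3): OLD=3939812443323/34359738368 → NEW=0, ERR=3939812443323/34359738368
(3,4): OLD=32599295473819/274877906944 → NEW=0, ERR=32599295473819/274877906944
(3,5): OLD=1323517735795509/4398046511104 → NEW=255, ERR=202015875463989/4398046511104
(4,0): OLD=70986648145/1073741824 → NEW=0, ERR=70986648145/1073741824
(4,1): OLD=3476796712797/17179869184 → NEW=255, ERR=-904069929123/17179869184
(4,2): OLD=54544308549255/549755813888 → NEW=0, ERR=54544308549255/549755813888
(4,3): OLD=2540062786777027/8796093022208 → NEW=255, ERR=297059066113987/8796093022208
(4,4): OLD=23871211789127027/140737488355328 → NEW=255, ERR=-12016847741481613/140737488355328
(4,5): OLD=367967611816121669/2251799813685248 → NEW=255, ERR=-206241340673616571/2251799813685248
(5,0): OLD=10663303458663/274877906944 → NEW=0, ERR=10663303458663/274877906944
(5,1): OLD=1093018544502615/8796093022208 → NEW=0, ERR=1093018544502615/8796093022208
(5,2): OLD=23250720036039533/70368744177664 → NEW=255, ERR=5306690270735213/70368744177664
(5,3): OLD=179553980273097791/2251799813685248 → NEW=0, ERR=179553980273097791/2251799813685248
(5,4): OLD=536560195735868303/4503599627370496 → NEW=0, ERR=536560195735868303/4503599627370496
(5,5): OLD=17305754712107502587/72057594037927936 → NEW=255, ERR=-1068931767564121093/72057594037927936
Output grid:
  Row 0: ..##.#  (3 black, running=3)
  Row 1: ##...#  (3 black, running=6)
  Row 2: .##.#.  (3 black, running=9)
  Row 3: .....#  (5 black, running=14)
  Row 4: .#.###  (2 black, running=16)
  Row 5: ..#..#  (4 black, running=20)

Answer: 20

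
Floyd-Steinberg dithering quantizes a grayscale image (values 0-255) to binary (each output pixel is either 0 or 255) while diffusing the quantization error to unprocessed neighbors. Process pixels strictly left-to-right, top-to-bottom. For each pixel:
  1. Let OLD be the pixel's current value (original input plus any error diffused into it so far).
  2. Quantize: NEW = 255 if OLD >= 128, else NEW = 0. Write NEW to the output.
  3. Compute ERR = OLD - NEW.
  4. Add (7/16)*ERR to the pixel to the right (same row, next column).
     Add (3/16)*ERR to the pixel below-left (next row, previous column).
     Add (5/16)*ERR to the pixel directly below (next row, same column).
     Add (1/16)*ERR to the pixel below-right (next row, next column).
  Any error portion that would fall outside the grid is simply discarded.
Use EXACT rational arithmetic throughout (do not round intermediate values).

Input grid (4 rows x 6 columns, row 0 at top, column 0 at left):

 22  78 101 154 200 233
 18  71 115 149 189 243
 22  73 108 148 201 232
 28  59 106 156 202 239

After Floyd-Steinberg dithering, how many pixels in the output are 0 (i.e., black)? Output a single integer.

Answer: 12

Derivation:
(0,0): OLD=22 → NEW=0, ERR=22
(0,1): OLD=701/8 → NEW=0, ERR=701/8
(0,2): OLD=17835/128 → NEW=255, ERR=-14805/128
(0,3): OLD=211757/2048 → NEW=0, ERR=211757/2048
(0,4): OLD=8035899/32768 → NEW=255, ERR=-319941/32768
(0,5): OLD=119919517/524288 → NEW=255, ERR=-13773923/524288
(1,0): OLD=5287/128 → NEW=0, ERR=5287/128
(1,1): OLD=98449/1024 → NEW=0, ERR=98449/1024
(1,2): OLD=4776933/32768 → NEW=255, ERR=-3578907/32768
(1,3): OLD=16314305/131072 → NEW=0, ERR=16314305/131072
(1,4): OLD=2029540195/8388608 → NEW=255, ERR=-109554845/8388608
(1,5): OLD=30664205253/134217728 → NEW=255, ERR=-3561315387/134217728
(2,0): OLD=867275/16384 → NEW=0, ERR=867275/16384
(2,1): OLD=56783465/524288 → NEW=0, ERR=56783465/524288
(2,2): OLD=1263318907/8388608 → NEW=255, ERR=-875776133/8388608
(2,3): OLD=8854751843/67108864 → NEW=255, ERR=-8258008477/67108864
(2,4): OLD=313289609129/2147483648 → NEW=255, ERR=-234318721111/2147483648
(2,5): OLD=6018276982319/34359738368 → NEW=255, ERR=-2743456301521/34359738368
(3,0): OLD=543995419/8388608 → NEW=0, ERR=543995419/8388608
(3,1): OLD=7043103743/67108864 → NEW=0, ERR=7043103743/67108864
(3,2): OLD=55290786157/536870912 → NEW=0, ERR=55290786157/536870912
(3,3): OLD=4659824988103/34359738368 → NEW=255, ERR=-4101908295737/34359738368
(3,4): OLD=25566674700775/274877906944 → NEW=0, ERR=25566674700775/274877906944
(3,5): OLD=1090368790696233/4398046511104 → NEW=255, ERR=-31133069635287/4398046511104
Output grid:
  Row 0: ..#.##  (3 black, running=3)
  Row 1: ..#.##  (3 black, running=6)
  Row 2: ..####  (2 black, running=8)
  Row 3: ...#.#  (4 black, running=12)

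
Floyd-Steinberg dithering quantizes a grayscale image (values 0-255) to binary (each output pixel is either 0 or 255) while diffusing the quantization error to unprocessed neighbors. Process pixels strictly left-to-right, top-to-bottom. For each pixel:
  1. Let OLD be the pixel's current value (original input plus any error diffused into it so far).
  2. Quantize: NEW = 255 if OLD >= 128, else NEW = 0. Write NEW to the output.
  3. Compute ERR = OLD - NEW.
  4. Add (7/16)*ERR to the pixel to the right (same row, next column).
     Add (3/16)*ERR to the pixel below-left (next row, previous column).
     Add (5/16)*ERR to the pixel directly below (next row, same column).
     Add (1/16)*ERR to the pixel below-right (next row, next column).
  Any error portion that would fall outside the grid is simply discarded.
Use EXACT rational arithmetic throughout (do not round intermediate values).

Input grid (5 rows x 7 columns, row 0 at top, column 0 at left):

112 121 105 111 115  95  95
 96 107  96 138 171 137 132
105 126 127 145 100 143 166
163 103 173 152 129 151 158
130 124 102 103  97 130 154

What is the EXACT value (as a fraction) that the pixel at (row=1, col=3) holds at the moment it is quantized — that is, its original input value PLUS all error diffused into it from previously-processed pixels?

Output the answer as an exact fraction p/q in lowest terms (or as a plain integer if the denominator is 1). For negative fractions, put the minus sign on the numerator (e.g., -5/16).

Answer: 2265219/16384

Derivation:
(0,0): OLD=112 → NEW=0, ERR=112
(0,1): OLD=170 → NEW=255, ERR=-85
(0,2): OLD=1085/16 → NEW=0, ERR=1085/16
(0,3): OLD=36011/256 → NEW=255, ERR=-29269/256
(0,4): OLD=266157/4096 → NEW=0, ERR=266157/4096
(0,5): OLD=8089019/65536 → NEW=0, ERR=8089019/65536
(0,6): OLD=156237853/1048576 → NEW=255, ERR=-111149027/1048576
(1,0): OLD=1841/16 → NEW=0, ERR=1841/16
(1,1): OLD=19263/128 → NEW=255, ERR=-13377/128
(1,2): OLD=183171/4096 → NEW=0, ERR=183171/4096
(1,3): OLD=2265219/16384 → NEW=255, ERR=-1912701/16384
Target (1,3): original=138, with diffused error = 2265219/16384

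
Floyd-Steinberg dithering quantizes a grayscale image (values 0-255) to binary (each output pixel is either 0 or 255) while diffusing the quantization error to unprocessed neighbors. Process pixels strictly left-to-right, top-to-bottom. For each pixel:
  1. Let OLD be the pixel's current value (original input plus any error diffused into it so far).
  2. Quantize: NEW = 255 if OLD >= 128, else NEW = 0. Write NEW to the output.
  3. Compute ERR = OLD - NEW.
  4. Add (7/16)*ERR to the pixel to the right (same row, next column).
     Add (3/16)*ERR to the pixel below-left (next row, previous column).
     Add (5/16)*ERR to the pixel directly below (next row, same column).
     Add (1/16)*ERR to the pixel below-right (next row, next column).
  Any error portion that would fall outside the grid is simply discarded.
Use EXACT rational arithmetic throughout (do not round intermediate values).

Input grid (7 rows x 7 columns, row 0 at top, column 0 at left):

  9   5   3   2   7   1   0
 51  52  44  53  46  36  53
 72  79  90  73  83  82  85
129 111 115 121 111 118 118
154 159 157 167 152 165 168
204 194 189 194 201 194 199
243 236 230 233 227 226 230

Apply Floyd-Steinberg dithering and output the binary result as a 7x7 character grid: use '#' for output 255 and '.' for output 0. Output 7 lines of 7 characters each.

(0,0): OLD=9 → NEW=0, ERR=9
(0,1): OLD=143/16 → NEW=0, ERR=143/16
(0,2): OLD=1769/256 → NEW=0, ERR=1769/256
(0,3): OLD=20575/4096 → NEW=0, ERR=20575/4096
(0,4): OLD=602777/65536 → NEW=0, ERR=602777/65536
(0,5): OLD=5268015/1048576 → NEW=0, ERR=5268015/1048576
(0,6): OLD=36876105/16777216 → NEW=0, ERR=36876105/16777216
(1,0): OLD=14205/256 → NEW=0, ERR=14205/256
(1,1): OLD=165739/2048 → NEW=0, ERR=165739/2048
(1,2): OLD=5443783/65536 → NEW=0, ERR=5443783/65536
(1,3): OLD=24397051/262144 → NEW=0, ERR=24397051/262144
(1,4): OLD=1524162769/16777216 → NEW=0, ERR=1524162769/16777216
(1,5): OLD=10509598113/134217728 → NEW=0, ERR=10509598113/134217728
(1,6): OLD=189533170255/2147483648 → NEW=0, ERR=189533170255/2147483648
(2,0): OLD=3424713/32768 → NEW=0, ERR=3424713/32768
(2,1): OLD=177269555/1048576 → NEW=255, ERR=-90117325/1048576
(2,2): OLD=1692253785/16777216 → NEW=0, ERR=1692253785/16777216
(2,3): OLD=22607358929/134217728 → NEW=255, ERR=-11618161711/134217728
(2,4): OLD=100950303009/1073741824 → NEW=0, ERR=100950303009/1073741824
(2,5): OLD=5835262982539/34359738368 → NEW=255, ERR=-2926470301301/34359738368
(2,6): OLD=44097062808701/549755813888 → NEW=0, ERR=44097062808701/549755813888
(3,0): OLD=2441862969/16777216 → NEW=255, ERR=-1836327111/16777216
(3,1): OLD=8281437125/134217728 → NEW=0, ERR=8281437125/134217728
(3,2): OLD=163115664031/1073741824 → NEW=255, ERR=-110688501089/1073741824
(3,3): OLD=312593336617/4294967296 → NEW=0, ERR=312593336617/4294967296
(3,4): OLD=82926510371641/549755813888 → NEW=255, ERR=-57261222169799/549755813888
(3,5): OLD=293485270447291/4398046511104 → NEW=0, ERR=293485270447291/4398046511104
(3,6): OLD=11747203019876901/70368744177664 → NEW=255, ERR=-6196826745427419/70368744177664
(4,0): OLD=282103708727/2147483648 → NEW=255, ERR=-265504621513/2147483648
(4,1): OLD=3368000143179/34359738368 → NEW=0, ERR=3368000143179/34359738368
(4,2): OLD=101799791591237/549755813888 → NEW=255, ERR=-38387940950203/549755813888
(4,3): OLD=585917752212615/4398046511104 → NEW=255, ERR=-535584108118905/4398046511104
(4,4): OLD=2928531429709157/35184372088832 → NEW=0, ERR=2928531429709157/35184372088832
(4,5): OLD=224331829606727909/1125899906842624 → NEW=255, ERR=-62772646638141211/1125899906842624
(4,6): OLD=2166396512726297811/18014398509481984 → NEW=0, ERR=2166396512726297811/18014398509481984
(5,0): OLD=101013816741649/549755813888 → NEW=255, ERR=-39173915799791/549755813888
(5,1): OLD=759265820603099/4398046511104 → NEW=255, ERR=-362236039728421/4398046511104
(5,2): OLD=4026437213720813/35184372088832 → NEW=0, ERR=4026437213720813/35184372088832
(5,3): OLD=61151376601669249/281474976710656 → NEW=255, ERR=-10624742459548031/281474976710656
(5,4): OLD=3466538868699135723/18014398509481984 → NEW=255, ERR=-1127132751218770197/18014398509481984
(5,5): OLD=25501774807019685947/144115188075855872 → NEW=255, ERR=-11247598152323561413/144115188075855872
(5,6): OLD=458750533506630003989/2305843009213693952 → NEW=255, ERR=-129239433842861953771/2305843009213693952
(6,0): OLD=14445940083995449/70368744177664 → NEW=255, ERR=-3498089681308871/70368744177664
(6,1): OLD=231391229127375117/1125899906842624 → NEW=255, ERR=-55713247117494003/1125899906842624
(6,2): OLD=4177319545868676231/18014398509481984 → NEW=255, ERR=-416352074049229689/18014398509481984
(6,3): OLD=29761716568858802137/144115188075855872 → NEW=255, ERR=-6987656390484445223/144115188075855872
(6,4): OLD=48780599464138415819/288230376151711744 → NEW=255, ERR=-24718146454548078901/288230376151711744
(6,5): OLD=5521912973991551552407/36893488147419103232 → NEW=255, ERR=-3885926503600319771753/36893488147419103232
(6,6): OLD=95348011022876273468081/590295810358705651712 → NEW=255, ERR=-55177420618593667718479/590295810358705651712
Row 0: .......
Row 1: .......
Row 2: .#.#.#.
Row 3: #.#.#.#
Row 4: #.##.#.
Row 5: ##.####
Row 6: #######

Answer: .......
.......
.#.#.#.
#.#.#.#
#.##.#.
##.####
#######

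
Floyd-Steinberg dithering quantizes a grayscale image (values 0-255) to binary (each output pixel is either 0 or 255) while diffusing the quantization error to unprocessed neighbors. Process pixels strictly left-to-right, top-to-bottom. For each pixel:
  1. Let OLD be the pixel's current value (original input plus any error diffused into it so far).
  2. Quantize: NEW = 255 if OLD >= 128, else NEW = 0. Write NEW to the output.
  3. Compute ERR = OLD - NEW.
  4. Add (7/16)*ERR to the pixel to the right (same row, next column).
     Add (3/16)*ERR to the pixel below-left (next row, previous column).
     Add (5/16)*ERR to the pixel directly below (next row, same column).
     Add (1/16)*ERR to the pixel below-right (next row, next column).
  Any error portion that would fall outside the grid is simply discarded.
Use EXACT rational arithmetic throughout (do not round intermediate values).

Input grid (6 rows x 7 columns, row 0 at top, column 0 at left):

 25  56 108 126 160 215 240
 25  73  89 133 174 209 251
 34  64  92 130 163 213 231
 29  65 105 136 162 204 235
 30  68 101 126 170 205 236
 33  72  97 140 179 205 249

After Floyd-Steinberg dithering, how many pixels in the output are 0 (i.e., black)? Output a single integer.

Answer: 19

Derivation:
(0,0): OLD=25 → NEW=0, ERR=25
(0,1): OLD=1071/16 → NEW=0, ERR=1071/16
(0,2): OLD=35145/256 → NEW=255, ERR=-30135/256
(0,3): OLD=305151/4096 → NEW=0, ERR=305151/4096
(0,4): OLD=12621817/65536 → NEW=255, ERR=-4089863/65536
(0,5): OLD=196814799/1048576 → NEW=255, ERR=-70572081/1048576
(0,6): OLD=3532527273/16777216 → NEW=255, ERR=-745662807/16777216
(1,0): OLD=11613/256 → NEW=0, ERR=11613/256
(1,1): OLD=190987/2048 → NEW=0, ERR=190987/2048
(1,2): OLD=7285351/65536 → NEW=0, ERR=7285351/65536
(1,3): OLD=48721499/262144 → NEW=255, ERR=-18125221/262144
(1,4): OLD=1950942769/16777216 → NEW=0, ERR=1950942769/16777216
(1,5): OLD=30414924929/134217728 → NEW=255, ERR=-3810595711/134217728
(1,6): OLD=473484487023/2147483648 → NEW=255, ERR=-74123843217/2147483648
(2,0): OLD=2151593/32768 → NEW=0, ERR=2151593/32768
(2,1): OLD=152618067/1048576 → NEW=255, ERR=-114768813/1048576
(2,2): OLD=1203232953/16777216 → NEW=0, ERR=1203232953/16777216
(2,3): OLD=22618523697/134217728 → NEW=255, ERR=-11606996943/134217728
(2,4): OLD=163058333249/1073741824 → NEW=255, ERR=-110745831871/1073741824
(2,5): OLD=5490684114091/34359738368 → NEW=255, ERR=-3271049169749/34359738368
(2,6): OLD=97190828860509/549755813888 → NEW=255, ERR=-42996903680931/549755813888
(3,0): OLD=486487705/16777216 → NEW=0, ERR=486487705/16777216
(3,1): OLD=8191764005/134217728 → NEW=0, ERR=8191764005/134217728
(3,2): OLD=140723025151/1073741824 → NEW=255, ERR=-133081139969/1073741824
(3,3): OLD=171345941225/4294967296 → NEW=0, ERR=171345941225/4294967296
(3,4): OLD=68151942732441/549755813888 → NEW=0, ERR=68151942732441/549755813888
(3,5): OLD=912045032558427/4398046511104 → NEW=255, ERR=-209456827773093/4398046511104
(3,6): OLD=12931886646374277/70368744177664 → NEW=255, ERR=-5012143118930043/70368744177664
(4,0): OLD=108459309655/2147483648 → NEW=0, ERR=108459309655/2147483648
(4,1): OLD=3014802083435/34359738368 → NEW=0, ERR=3014802083435/34359738368
(4,2): OLD=61545363566373/549755813888 → NEW=0, ERR=61545363566373/549755813888
(4,3): OLD=892552476340007/4398046511104 → NEW=255, ERR=-228949383991513/4398046511104
(4,4): OLD=6316603146027525/35184372088832 → NEW=255, ERR=-2655411736624635/35184372088832
(4,5): OLD=170564189681107909/1125899906842624 → NEW=255, ERR=-116540286563761211/1125899906842624
(4,6): OLD=2981023644867104499/18014398509481984 → NEW=255, ERR=-1612647975050801421/18014398509481984
(5,0): OLD=35863092881009/549755813888 → NEW=0, ERR=35863092881009/549755813888
(5,1): OLD=668973094205819/4398046511104 → NEW=255, ERR=-452528766125701/4398046511104
(5,2): OLD=2909463939856781/35184372088832 → NEW=0, ERR=2909463939856781/35184372088832
(5,3): OLD=42996966878347297/281474976710656 → NEW=255, ERR=-28779152182869983/281474976710656
(5,4): OLD=1585663292223863051/18014398509481984 → NEW=0, ERR=1585663292223863051/18014398509481984
(5,5): OLD=27333066248631417307/144115188075855872 → NEW=255, ERR=-9416306710711830053/144115188075855872
(5,6): OLD=428817686637033491829/2305843009213693952 → NEW=255, ERR=-159172280712458465931/2305843009213693952
Output grid:
  Row 0: ..#.###  (3 black, running=3)
  Row 1: ...#.##  (4 black, running=7)
  Row 2: .#.####  (2 black, running=9)
  Row 3: ..#..##  (4 black, running=13)
  Row 4: ...####  (3 black, running=16)
  Row 5: .#.#.##  (3 black, running=19)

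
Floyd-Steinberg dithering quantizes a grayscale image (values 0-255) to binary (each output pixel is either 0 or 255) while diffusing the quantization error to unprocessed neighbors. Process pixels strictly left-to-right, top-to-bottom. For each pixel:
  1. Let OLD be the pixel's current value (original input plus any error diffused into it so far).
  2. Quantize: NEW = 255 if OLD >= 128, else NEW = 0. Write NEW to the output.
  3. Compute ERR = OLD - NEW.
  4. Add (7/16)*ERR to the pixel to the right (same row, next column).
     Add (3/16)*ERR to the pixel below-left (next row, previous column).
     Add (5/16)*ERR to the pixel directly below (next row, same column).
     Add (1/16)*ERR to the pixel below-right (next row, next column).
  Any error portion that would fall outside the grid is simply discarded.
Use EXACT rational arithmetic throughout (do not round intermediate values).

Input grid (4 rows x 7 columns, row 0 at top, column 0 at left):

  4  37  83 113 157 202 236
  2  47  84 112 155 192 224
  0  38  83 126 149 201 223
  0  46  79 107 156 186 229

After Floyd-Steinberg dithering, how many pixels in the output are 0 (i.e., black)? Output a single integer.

Answer: 15

Derivation:
(0,0): OLD=4 → NEW=0, ERR=4
(0,1): OLD=155/4 → NEW=0, ERR=155/4
(0,2): OLD=6397/64 → NEW=0, ERR=6397/64
(0,3): OLD=160491/1024 → NEW=255, ERR=-100629/1024
(0,4): OLD=1867885/16384 → NEW=0, ERR=1867885/16384
(0,5): OLD=66028283/262144 → NEW=255, ERR=-818437/262144
(0,6): OLD=984126685/4194304 → NEW=255, ERR=-85420835/4194304
(1,0): OLD=673/64 → NEW=0, ERR=673/64
(1,1): OLD=42343/512 → NEW=0, ERR=42343/512
(1,2): OLD=2218611/16384 → NEW=255, ERR=-1959309/16384
(1,3): OLD=3708983/65536 → NEW=0, ERR=3708983/65536
(1,4): OLD=875183109/4194304 → NEW=255, ERR=-194364411/4194304
(1,5): OLD=5840396053/33554432 → NEW=255, ERR=-2715984107/33554432
(1,6): OLD=97725602203/536870912 → NEW=255, ERR=-39176480357/536870912
(2,0): OLD=153949/8192 → NEW=0, ERR=153949/8192
(2,1): OLD=13185999/262144 → NEW=0, ERR=13185999/262144
(2,2): OLD=349871917/4194304 → NEW=0, ERR=349871917/4194304
(2,3): OLD=5503509253/33554432 → NEW=255, ERR=-3052870907/33554432
(2,4): OLD=22300070037/268435456 → NEW=0, ERR=22300070037/268435456
(2,5): OLD=1679091019271/8589934592 → NEW=255, ERR=-511342301689/8589934592
(2,6): OLD=23240080152481/137438953472 → NEW=255, ERR=-11806852982879/137438953472
(3,0): OLD=64189837/4194304 → NEW=0, ERR=64189837/4194304
(3,1): OLD=2859827081/33554432 → NEW=0, ERR=2859827081/33554432
(3,2): OLD=34477831723/268435456 → NEW=255, ERR=-33973209557/268435456
(3,3): OLD=47231552573/1073741824 → NEW=0, ERR=47231552573/1073741824
(3,4): OLD=25337893034381/137438953472 → NEW=255, ERR=-9709040100979/137438953472
(3,5): OLD=138072368800503/1099511627776 → NEW=0, ERR=138072368800503/1099511627776
(3,6): OLD=4457391251843433/17592186044416 → NEW=255, ERR=-28616189482647/17592186044416
Output grid:
  Row 0: ...#.##  (4 black, running=4)
  Row 1: ..#.###  (3 black, running=7)
  Row 2: ...#.##  (4 black, running=11)
  Row 3: ..#.#.#  (4 black, running=15)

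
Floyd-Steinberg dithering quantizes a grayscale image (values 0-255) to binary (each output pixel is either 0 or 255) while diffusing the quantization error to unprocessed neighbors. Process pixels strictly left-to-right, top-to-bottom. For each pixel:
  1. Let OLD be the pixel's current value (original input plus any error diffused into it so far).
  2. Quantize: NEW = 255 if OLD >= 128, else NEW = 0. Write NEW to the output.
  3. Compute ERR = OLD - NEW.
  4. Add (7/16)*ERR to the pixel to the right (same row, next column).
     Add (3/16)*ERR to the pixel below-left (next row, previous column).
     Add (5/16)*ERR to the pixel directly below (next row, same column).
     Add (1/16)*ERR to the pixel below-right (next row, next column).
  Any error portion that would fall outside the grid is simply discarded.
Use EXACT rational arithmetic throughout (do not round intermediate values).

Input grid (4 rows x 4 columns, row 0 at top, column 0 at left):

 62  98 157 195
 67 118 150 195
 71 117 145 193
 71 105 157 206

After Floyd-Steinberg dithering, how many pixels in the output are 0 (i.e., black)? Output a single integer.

Answer: 8

Derivation:
(0,0): OLD=62 → NEW=0, ERR=62
(0,1): OLD=1001/8 → NEW=0, ERR=1001/8
(0,2): OLD=27103/128 → NEW=255, ERR=-5537/128
(0,3): OLD=360601/2048 → NEW=255, ERR=-161639/2048
(1,0): OLD=14059/128 → NEW=0, ERR=14059/128
(1,1): OLD=205741/1024 → NEW=255, ERR=-55379/1024
(1,2): OLD=3468273/32768 → NEW=0, ERR=3468273/32768
(1,3): OLD=112165479/524288 → NEW=255, ERR=-21527961/524288
(2,0): OLD=1559487/16384 → NEW=0, ERR=1559487/16384
(2,1): OLD=88317797/524288 → NEW=255, ERR=-45375643/524288
(2,2): OLD=135405321/1048576 → NEW=255, ERR=-131981559/1048576
(2,3): OLD=2209836901/16777216 → NEW=255, ERR=-2068353179/16777216
(3,0): OLD=708982159/8388608 → NEW=0, ERR=708982159/8388608
(3,1): OLD=13056585041/134217728 → NEW=0, ERR=13056585041/134217728
(3,2): OLD=282826189359/2147483648 → NEW=255, ERR=-264782140881/2147483648
(3,3): OLD=3630586850249/34359738368 → NEW=0, ERR=3630586850249/34359738368
Output grid:
  Row 0: ..##  (2 black, running=2)
  Row 1: .#.#  (2 black, running=4)
  Row 2: .###  (1 black, running=5)
  Row 3: ..#.  (3 black, running=8)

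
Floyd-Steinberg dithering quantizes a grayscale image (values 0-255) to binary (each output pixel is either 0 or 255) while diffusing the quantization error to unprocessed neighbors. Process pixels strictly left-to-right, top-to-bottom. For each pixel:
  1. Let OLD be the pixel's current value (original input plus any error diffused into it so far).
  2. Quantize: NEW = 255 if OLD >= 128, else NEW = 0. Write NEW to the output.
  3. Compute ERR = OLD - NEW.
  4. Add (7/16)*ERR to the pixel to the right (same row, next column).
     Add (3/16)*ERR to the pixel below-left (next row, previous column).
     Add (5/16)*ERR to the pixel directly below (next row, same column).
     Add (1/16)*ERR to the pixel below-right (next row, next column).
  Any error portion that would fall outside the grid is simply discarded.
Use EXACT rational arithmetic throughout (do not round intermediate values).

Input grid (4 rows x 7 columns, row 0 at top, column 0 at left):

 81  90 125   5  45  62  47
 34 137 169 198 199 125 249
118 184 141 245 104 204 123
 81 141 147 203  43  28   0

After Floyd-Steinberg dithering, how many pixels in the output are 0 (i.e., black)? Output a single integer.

(0,0): OLD=81 → NEW=0, ERR=81
(0,1): OLD=2007/16 → NEW=0, ERR=2007/16
(0,2): OLD=46049/256 → NEW=255, ERR=-19231/256
(0,3): OLD=-114137/4096 → NEW=0, ERR=-114137/4096
(0,4): OLD=2150161/65536 → NEW=0, ERR=2150161/65536
(0,5): OLD=80062839/1048576 → NEW=0, ERR=80062839/1048576
(0,6): OLD=1348969025/16777216 → NEW=0, ERR=1348969025/16777216
(1,0): OLD=21205/256 → NEW=0, ERR=21205/256
(1,1): OLD=416595/2048 → NEW=255, ERR=-105645/2048
(1,2): OLD=8229455/65536 → NEW=0, ERR=8229455/65536
(1,3): OLD=64405155/262144 → NEW=255, ERR=-2441565/262144
(1,4): OLD=3653284489/16777216 → NEW=255, ERR=-624905591/16777216
(1,5): OLD=20091234137/134217728 → NEW=255, ERR=-14134286503/134217728
(1,6): OLD=499990227223/2147483648 → NEW=255, ERR=-47618103017/2147483648
(2,0): OLD=4397889/32768 → NEW=255, ERR=-3957951/32768
(2,1): OLD=150740315/1048576 → NEW=255, ERR=-116646565/1048576
(2,2): OLD=2124028881/16777216 → NEW=0, ERR=2124028881/16777216
(2,3): OLD=40042805897/134217728 → NEW=255, ERR=5817285257/134217728
(2,4): OLD=97705065881/1073741824 → NEW=0, ERR=97705065881/1073741824
(2,5): OLD=7023672404467/34359738368 → NEW=255, ERR=-1738060879373/34359738368
(2,6): OLD=48025713366485/549755813888 → NEW=0, ERR=48025713366485/549755813888
(3,0): OLD=375742641/16777216 → NEW=0, ERR=375742641/16777216
(3,1): OLD=17746744157/134217728 → NEW=255, ERR=-16478776483/134217728
(3,2): OLD=143905455783/1073741824 → NEW=255, ERR=-129898709337/1073741824
(3,3): OLD=809991733825/4294967296 → NEW=255, ERR=-285224926655/4294967296
(3,4): OLD=19574757033137/549755813888 → NEW=0, ERR=19574757033137/549755813888
(3,5): OLD=219185583667235/4398046511104 → NEW=0, ERR=219185583667235/4398046511104
(3,6): OLD=3232855827770301/70368744177664 → NEW=0, ERR=3232855827770301/70368744177664
Output grid:
  Row 0: ..#....  (6 black, running=6)
  Row 1: .#.####  (2 black, running=8)
  Row 2: ##.#.#.  (3 black, running=11)
  Row 3: .###...  (4 black, running=15)

Answer: 15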